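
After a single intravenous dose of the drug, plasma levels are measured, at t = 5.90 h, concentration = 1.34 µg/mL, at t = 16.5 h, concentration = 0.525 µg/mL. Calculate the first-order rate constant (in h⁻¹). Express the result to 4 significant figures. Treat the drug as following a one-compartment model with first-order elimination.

k = ln(C₁/C₂) / (t₂ − t₁) = ln(1.34/0.525) / (16.5 − 5.90)
  = 0.9370 / 10.60 = 0.08840 h⁻¹

0.08840 h⁻¹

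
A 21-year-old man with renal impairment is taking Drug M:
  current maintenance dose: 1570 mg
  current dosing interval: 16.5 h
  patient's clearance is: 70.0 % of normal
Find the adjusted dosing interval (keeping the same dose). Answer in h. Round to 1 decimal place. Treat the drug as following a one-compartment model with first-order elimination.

23.6 h

To keep the same average steady-state level, dosing rate must scale with clearance.
CL ratio = 70.0 / 100 = 0.7000
New interval (same dose) = 16.5 / 0.7000 = 23.57 h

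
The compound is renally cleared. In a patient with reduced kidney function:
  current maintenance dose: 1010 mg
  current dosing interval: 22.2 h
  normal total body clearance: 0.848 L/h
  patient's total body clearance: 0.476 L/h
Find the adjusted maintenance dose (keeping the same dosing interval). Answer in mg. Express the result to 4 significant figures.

To keep the same average steady-state level, dosing rate must scale with clearance.
CL ratio = 0.476 / 0.848 = 0.5613
New dose (same interval) = 1010 × 0.5613 = 566.9 mg

566.9 mg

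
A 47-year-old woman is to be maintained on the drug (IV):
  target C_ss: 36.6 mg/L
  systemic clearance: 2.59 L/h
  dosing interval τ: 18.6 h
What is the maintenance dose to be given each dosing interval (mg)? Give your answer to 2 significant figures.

At steady state, Dose/τ = Css × CL.
Dose = Css × CL × τ = 36.6 × 2.590 × 18.6 = 1763 mg

1800 mg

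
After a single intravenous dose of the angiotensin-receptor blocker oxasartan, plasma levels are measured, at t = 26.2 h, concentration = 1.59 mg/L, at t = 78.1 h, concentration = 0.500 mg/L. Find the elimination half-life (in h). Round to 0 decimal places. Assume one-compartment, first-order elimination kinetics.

31 h

k = ln(C₁/C₂) / (t₂ − t₁) = ln(1.59/0.500) / (78.1 − 26.2)
  = 1.157 / 51.90 = 0.02229 h⁻¹
t½ = ln2 / k = 0.693147 / 0.02229 = 31.10 h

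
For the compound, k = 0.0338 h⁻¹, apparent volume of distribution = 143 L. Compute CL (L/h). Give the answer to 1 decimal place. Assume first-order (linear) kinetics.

4.8 L/h

CL = k × Vd = 0.0338 × 143 = 4.833 L/h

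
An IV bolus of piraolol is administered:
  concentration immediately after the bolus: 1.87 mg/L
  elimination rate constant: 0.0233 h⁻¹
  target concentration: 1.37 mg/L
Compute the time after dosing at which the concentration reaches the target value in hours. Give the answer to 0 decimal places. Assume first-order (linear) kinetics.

13 h

t = ln(C₀ / C) / k = ln(1.870 / 1.37) / 0.02330
  = ln(1.365) / 0.02330 = 0.3112 / 0.02330 = 13.36 h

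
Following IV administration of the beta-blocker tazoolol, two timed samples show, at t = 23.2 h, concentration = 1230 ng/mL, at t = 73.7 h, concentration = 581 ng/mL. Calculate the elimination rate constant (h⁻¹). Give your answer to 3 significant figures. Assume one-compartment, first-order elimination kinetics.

0.0149 h⁻¹

k = ln(C₁/C₂) / (t₂ − t₁) = ln(1230/581) / (73.7 − 23.2)
  = 0.7500 / 50.50 = 0.01485 h⁻¹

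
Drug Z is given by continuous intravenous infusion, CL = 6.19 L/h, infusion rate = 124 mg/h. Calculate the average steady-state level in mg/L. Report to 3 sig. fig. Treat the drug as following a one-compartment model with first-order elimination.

At steady state Css = R₀ / CL = 124 / 6.190 = 20.03 mg/L

20.0 mg/L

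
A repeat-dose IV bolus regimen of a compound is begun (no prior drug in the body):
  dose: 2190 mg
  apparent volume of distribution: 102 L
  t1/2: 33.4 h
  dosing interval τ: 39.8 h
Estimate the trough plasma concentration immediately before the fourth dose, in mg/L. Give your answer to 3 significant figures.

C₀ per dose = Dose / Vd = 2190 / 102 = 21.47 mg/L
k = ln2 / t½ = 0.693147 / 33.4 = 0.02075 h⁻¹
Fraction remaining after one interval: r = e^(−kτ) = e^(−0.02075 × 39.8) = 0.4379
Before dose 4, 3 doses have been given (aged 1τ, 2τ, 3τ).
C_trough = C₀ × (r + r² + … + r^3) = C₀ × r(1−r^3)/(1−r)
        = 21.47 × 0.4379 × (1 − 0.08397) / (1 − 0.4379) = 15.32 mg/L

15.3 mg/L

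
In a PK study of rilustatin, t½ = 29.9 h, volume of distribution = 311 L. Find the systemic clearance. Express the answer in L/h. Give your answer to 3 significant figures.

7.21 L/h

k = ln2 / t½ = 0.693147 / 29.9 = 0.02318 h⁻¹
CL = k × Vd = 0.02318 × 311 = 7.209 L/h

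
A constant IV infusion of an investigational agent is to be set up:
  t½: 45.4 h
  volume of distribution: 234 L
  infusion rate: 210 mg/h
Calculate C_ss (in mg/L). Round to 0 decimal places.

k = ln2 / t½ = 0.693147 / 45.4 = 0.01527 h⁻¹
CL = k × Vd = 0.01527 × 234 = 3.573 L/h
At steady state Css = R₀ / CL = 210 / 3.573 = 58.77 mg/L

59 mg/L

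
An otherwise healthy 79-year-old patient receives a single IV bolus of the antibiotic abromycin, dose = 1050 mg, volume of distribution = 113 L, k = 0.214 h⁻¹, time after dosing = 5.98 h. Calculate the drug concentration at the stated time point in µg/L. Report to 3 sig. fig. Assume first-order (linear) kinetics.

2580 µg/L

C₀ = Dose / Vd = 1050 / 113 = 9.292 mg/L
C = C₀ · e^(−k·t) = 9.292 × e^(−0.2140 × 5.98)
  = 9.292 × 0.2781 = 2.584 mg/L
Convert: 2.584 mg/L × 1000 = 2584 µg/L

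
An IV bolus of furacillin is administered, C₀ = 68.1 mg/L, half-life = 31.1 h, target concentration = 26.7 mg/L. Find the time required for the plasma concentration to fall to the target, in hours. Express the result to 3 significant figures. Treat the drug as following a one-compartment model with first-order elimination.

k = ln2 / t½ = 0.693147 / 31.1 = 0.02229 h⁻¹
t = ln(C₀ / C) / k = ln(68.10 / 26.7) / 0.02229
  = ln(2.551) / 0.02229 = 0.9365 / 0.02229 = 42.01 h

42.0 h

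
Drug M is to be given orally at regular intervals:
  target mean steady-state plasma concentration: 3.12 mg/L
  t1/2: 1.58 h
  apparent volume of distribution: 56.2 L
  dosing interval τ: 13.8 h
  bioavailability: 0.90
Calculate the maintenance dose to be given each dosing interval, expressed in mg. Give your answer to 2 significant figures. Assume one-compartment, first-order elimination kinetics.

k = ln2 / t½ = 0.693147 / 1.58 = 0.4387 h⁻¹
CL = k × Vd = 0.4387 × 56.2 = 24.65 L/h
At steady state, F × (Dose/τ) = Css × CL.
Dose = Css × CL × τ / F = 3.12 × 24.65 × 13.8 / 0.90 = 1179 mg

1200 mg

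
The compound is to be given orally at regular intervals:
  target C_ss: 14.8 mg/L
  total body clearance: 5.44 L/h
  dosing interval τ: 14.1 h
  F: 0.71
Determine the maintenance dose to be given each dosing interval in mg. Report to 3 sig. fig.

At steady state, F × (Dose/τ) = Css × CL.
Dose = Css × CL × τ / F = 14.8 × 5.440 × 14.1 / 0.71 = 1599 mg

1600 mg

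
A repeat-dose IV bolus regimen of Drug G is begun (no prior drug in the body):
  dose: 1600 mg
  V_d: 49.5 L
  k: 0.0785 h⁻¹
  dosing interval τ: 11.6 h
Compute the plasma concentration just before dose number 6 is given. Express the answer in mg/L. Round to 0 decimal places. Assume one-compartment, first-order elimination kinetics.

C₀ per dose = Dose / Vd = 1600 / 49.5 = 32.32 mg/L
Fraction remaining after one interval: r = e^(−kτ) = e^(−0.07850 × 11.6) = 0.4023
Before dose 6, 5 doses have been given (aged 1τ, 2τ, 3τ, 4τ, 5τ).
C_trough = C₀ × (r + r² + … + r^5) = C₀ × r(1−r^5)/(1−r)
        = 32.32 × 0.4023 × (1 − 0.01054) / (1 − 0.4023) = 21.52 mg/L

22 mg/L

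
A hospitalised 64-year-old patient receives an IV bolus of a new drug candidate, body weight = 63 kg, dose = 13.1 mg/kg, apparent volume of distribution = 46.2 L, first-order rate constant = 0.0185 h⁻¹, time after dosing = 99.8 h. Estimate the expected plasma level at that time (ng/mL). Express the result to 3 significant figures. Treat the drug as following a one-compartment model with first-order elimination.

2820 ng/mL

Total dose = 13.1 × 63 = 825.3 mg
C₀ = Dose / Vd = 825.3 / 46.2 = 17.86 mg/L
C = C₀ · e^(−k·t) = 17.86 × e^(−0.01850 × 99.8)
  = 17.86 × 0.1578 = 2.818 mg/L
Convert: 2.818 mg/L × 1000 = 2818 ng/mL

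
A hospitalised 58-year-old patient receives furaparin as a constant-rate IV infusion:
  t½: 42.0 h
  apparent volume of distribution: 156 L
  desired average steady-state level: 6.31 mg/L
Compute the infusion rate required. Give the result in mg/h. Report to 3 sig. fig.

k = ln2 / t½ = 0.693147 / 42.0 = 0.01650 h⁻¹
CL = k × Vd = 0.01650 × 156 = 2.574 L/h
At steady state, infusion rate R₀ = Css × CL = 6.31 × 2.574 = 16.24 mg/h

16.2 mg/h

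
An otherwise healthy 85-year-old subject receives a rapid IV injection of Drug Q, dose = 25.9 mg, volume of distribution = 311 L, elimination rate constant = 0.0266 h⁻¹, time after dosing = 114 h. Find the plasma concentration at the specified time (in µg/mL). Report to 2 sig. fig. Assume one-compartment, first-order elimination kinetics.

0.0040 µg/mL

C₀ = Dose / Vd = 25.90 / 311 = 0.08328 mg/L
C = C₀ · e^(−k·t) = 0.08328 × e^(−0.02660 × 114)
  = 0.08328 × 0.04820 = 0.004014 mg/L
(0.004014 mg/L = 0.004014 µg/mL)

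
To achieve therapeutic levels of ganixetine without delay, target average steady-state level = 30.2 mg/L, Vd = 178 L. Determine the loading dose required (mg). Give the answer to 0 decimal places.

5376 mg

LD = Css × Vd = 30.2 × 178 = 5376 mg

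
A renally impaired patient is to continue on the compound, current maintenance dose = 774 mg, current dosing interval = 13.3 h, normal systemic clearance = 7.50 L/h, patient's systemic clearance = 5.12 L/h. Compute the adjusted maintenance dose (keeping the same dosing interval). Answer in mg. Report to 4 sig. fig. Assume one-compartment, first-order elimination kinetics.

528.4 mg

To keep the same average steady-state level, dosing rate must scale with clearance.
CL ratio = 5.12 / 7.50 = 0.6827
New dose (same interval) = 774 × 0.6827 = 528.4 mg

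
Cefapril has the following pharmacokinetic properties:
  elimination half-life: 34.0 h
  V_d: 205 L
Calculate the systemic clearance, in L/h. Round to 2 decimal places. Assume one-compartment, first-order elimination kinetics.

k = ln2 / t½ = 0.693147 / 34.0 = 0.02039 h⁻¹
CL = k × Vd = 0.02039 × 205 = 4.180 L/h

4.18 L/h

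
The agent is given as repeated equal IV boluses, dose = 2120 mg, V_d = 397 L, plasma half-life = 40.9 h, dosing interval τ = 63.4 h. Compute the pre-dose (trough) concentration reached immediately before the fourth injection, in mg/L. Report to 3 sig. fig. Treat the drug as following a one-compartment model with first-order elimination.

2.66 mg/L

C₀ per dose = Dose / Vd = 2120 / 397 = 5.340 mg/L
k = ln2 / t½ = 0.693147 / 40.9 = 0.01695 h⁻¹
Fraction remaining after one interval: r = e^(−kτ) = e^(−0.01695 × 63.4) = 0.3414
Before dose 4, 3 doses have been given (aged 1τ, 2τ, 3τ).
C_trough = C₀ × (r + r² + … + r^3) = C₀ × r(1−r^3)/(1−r)
        = 5.340 × 0.3414 × (1 − 0.03979) / (1 − 0.3414) = 2.658 mg/L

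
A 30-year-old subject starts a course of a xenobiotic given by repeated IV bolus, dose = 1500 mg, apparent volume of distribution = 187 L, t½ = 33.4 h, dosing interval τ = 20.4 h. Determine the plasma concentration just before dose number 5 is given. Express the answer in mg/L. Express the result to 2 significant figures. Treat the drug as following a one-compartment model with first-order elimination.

C₀ per dose = Dose / Vd = 1500 / 187 = 8.021 mg/L
k = ln2 / t½ = 0.693147 / 33.4 = 0.02075 h⁻¹
Fraction remaining after one interval: r = e^(−kτ) = e^(−0.02075 × 20.4) = 0.6549
Before dose 5, 4 doses have been given (aged 1τ, 2τ, 3τ, 4τ).
C_trough = C₀ × (r + r² + … + r^4) = C₀ × r(1−r^4)/(1−r)
        = 8.021 × 0.6549 × (1 − 0.1840) / (1 − 0.6549) = 12.42 mg/L

12 mg/L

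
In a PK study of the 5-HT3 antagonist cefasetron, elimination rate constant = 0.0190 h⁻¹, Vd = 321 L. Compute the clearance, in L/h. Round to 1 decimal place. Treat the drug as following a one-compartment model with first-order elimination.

CL = k × Vd = 0.0190 × 321 = 6.099 L/h

6.1 L/h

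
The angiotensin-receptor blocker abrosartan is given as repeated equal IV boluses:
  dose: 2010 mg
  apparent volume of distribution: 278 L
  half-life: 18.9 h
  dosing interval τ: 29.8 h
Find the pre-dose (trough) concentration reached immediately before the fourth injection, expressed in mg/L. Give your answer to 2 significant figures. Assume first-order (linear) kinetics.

3.5 mg/L

C₀ per dose = Dose / Vd = 2010 / 278 = 7.230 mg/L
k = ln2 / t½ = 0.693147 / 18.9 = 0.03667 h⁻¹
Fraction remaining after one interval: r = e^(−kτ) = e^(−0.03667 × 29.8) = 0.3353
Before dose 4, 3 doses have been given (aged 1τ, 2τ, 3τ).
C_trough = C₀ × (r + r² + … + r^3) = C₀ × r(1−r^3)/(1−r)
        = 7.230 × 0.3353 × (1 − 0.03770) / (1 − 0.3353) = 3.510 mg/L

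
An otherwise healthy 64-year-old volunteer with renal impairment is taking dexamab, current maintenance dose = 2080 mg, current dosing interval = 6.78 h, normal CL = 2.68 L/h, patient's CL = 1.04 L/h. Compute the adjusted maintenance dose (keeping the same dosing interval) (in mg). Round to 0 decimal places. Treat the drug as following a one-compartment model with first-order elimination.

To keep the same average steady-state level, dosing rate must scale with clearance.
CL ratio = 1.04 / 2.68 = 0.3881
New dose (same interval) = 2080 × 0.3881 = 807.2 mg

807 mg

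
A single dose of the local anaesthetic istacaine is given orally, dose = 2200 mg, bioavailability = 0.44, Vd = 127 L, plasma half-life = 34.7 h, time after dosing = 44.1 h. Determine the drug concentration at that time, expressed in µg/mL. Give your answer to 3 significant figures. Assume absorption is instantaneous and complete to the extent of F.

Amount reaching circulation = F × Dose = 0.44 × 2200 = 968.0 mg
C₀ = F·Dose / Vd = 968.0 / 127 = 7.622 mg/L
k = ln2 / t½ = 0.693147 / 34.7 = 0.01998 h⁻¹
C = C₀ · e^(−k·t) = 7.622 × e^(−0.01998 × 44.1)
  = 7.622 × 0.4143 = 3.158 mg/L
(3.158 mg/L = 3.158 µg/mL)

3.16 µg/mL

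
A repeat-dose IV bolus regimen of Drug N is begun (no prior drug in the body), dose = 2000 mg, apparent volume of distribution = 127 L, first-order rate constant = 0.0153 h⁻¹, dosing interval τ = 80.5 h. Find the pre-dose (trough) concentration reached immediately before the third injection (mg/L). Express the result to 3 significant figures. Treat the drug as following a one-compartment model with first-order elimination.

5.94 mg/L

C₀ per dose = Dose / Vd = 2000 / 127 = 15.75 mg/L
Fraction remaining after one interval: r = e^(−kτ) = e^(−0.01530 × 80.5) = 0.2918
Before dose 3, 2 doses have been given (aged 1τ, 2τ).
C_trough = C₀ × (r + r²) = 15.75 × (0.2918 + 0.08515) = 5.937 mg/L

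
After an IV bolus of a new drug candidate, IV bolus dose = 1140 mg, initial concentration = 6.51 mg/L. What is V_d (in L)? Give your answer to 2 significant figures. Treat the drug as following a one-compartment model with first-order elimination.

Vd = Dose / C₀ = 1140 / 6.51 = 175.1 L

180 L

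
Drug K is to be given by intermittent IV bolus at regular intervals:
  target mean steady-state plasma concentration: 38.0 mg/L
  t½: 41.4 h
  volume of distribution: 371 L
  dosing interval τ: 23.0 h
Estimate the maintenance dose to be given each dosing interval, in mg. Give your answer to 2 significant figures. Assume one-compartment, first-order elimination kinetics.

k = ln2 / t½ = 0.693147 / 41.4 = 0.01674 h⁻¹
CL = k × Vd = 0.01674 × 371 = 6.211 L/h
At steady state, Dose/τ = Css × CL.
Dose = Css × CL × τ = 38.0 × 6.211 × 23.0 = 5428 mg

5400 mg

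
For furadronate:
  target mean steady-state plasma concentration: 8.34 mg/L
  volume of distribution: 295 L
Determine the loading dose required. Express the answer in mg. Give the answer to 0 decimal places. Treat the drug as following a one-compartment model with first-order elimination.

2460 mg

LD = Css × Vd = 8.34 × 295 = 2460 mg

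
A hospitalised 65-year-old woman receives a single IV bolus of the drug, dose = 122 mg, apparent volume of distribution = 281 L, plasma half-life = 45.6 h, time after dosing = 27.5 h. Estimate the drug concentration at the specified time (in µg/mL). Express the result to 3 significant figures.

C₀ = Dose / Vd = 122.0 / 281 = 0.4342 mg/L
k = ln2 / t½ = 0.693147 / 45.6 = 0.01520 h⁻¹
C = C₀ · e^(−k·t) = 0.4342 × e^(−0.01520 × 27.5)
  = 0.4342 × 0.6584 = 0.2859 mg/L
(0.2859 mg/L = 0.2859 µg/mL)

0.286 µg/mL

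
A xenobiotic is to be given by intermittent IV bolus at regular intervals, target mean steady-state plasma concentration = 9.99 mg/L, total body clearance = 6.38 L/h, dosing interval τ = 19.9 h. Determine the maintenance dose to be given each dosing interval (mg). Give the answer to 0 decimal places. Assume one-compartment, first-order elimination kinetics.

At steady state, Dose/τ = Css × CL.
Dose = Css × CL × τ = 9.99 × 6.380 × 19.9 = 1268 mg

1268 mg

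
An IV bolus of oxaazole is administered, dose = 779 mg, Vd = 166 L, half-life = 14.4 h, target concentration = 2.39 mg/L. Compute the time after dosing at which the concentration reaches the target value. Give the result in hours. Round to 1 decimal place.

14.0 h

C₀ = Dose / Vd = 779.0 / 166 = 4.693 mg/L
k = ln2 / t½ = 0.693147 / 14.4 = 0.04814 h⁻¹
t = ln(C₀ / C) / k = ln(4.693 / 2.39) / 0.04814
  = ln(1.964) / 0.04814 = 0.6750 / 0.04814 = 14.02 h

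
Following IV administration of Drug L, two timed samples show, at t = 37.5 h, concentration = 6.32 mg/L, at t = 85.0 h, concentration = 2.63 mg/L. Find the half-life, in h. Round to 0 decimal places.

38 h

k = ln(C₁/C₂) / (t₂ − t₁) = ln(6.32/2.63) / (85.0 − 37.5)
  = 0.8767 / 47.50 = 0.01846 h⁻¹
t½ = ln2 / k = 0.693147 / 0.01846 = 37.55 h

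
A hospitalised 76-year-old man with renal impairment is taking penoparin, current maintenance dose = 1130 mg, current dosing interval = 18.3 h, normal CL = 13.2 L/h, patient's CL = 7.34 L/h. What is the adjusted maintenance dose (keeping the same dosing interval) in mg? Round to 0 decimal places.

628 mg

To keep the same average steady-state level, dosing rate must scale with clearance.
CL ratio = 7.34 / 13.2 = 0.5561
New dose (same interval) = 1130 × 0.5561 = 628.4 mg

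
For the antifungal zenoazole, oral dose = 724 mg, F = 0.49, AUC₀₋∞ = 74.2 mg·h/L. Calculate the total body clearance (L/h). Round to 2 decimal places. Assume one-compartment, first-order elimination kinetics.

4.78 L/h

CL = F·Dose / AUC = 0.49 × 724 / 74.2 = 4.781 L/h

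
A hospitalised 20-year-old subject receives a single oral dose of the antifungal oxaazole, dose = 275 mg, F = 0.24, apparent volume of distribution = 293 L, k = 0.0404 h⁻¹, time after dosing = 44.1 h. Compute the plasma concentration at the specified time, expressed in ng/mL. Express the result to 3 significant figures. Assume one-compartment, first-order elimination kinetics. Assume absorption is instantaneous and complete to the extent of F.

Amount reaching circulation = F × Dose = 0.24 × 275.0 = 66.00 mg
C₀ = F·Dose / Vd = 66.00 / 293 = 0.2253 mg/L
C = C₀ · e^(−k·t) = 0.2253 × e^(−0.04040 × 44.1)
  = 0.2253 × 0.1684 = 0.03794 mg/L
Convert: 0.03794 mg/L × 1000 = 37.94 ng/mL

37.9 ng/mL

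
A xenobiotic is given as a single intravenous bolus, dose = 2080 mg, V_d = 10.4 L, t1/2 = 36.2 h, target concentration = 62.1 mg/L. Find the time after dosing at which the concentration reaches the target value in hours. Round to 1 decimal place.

C₀ = Dose / Vd = 2080 / 10.4 = 200.0 mg/L
k = ln2 / t½ = 0.693147 / 36.2 = 0.01915 h⁻¹
t = ln(C₀ / C) / k = ln(200.0 / 62.1) / 0.01915
  = ln(3.221) / 0.01915 = 1.170 / 0.01915 = 61.10 h

61.1 h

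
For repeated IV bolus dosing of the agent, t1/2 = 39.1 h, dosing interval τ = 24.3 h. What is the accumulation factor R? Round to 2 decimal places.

k = ln2 / t½ = 0.693147 / 39.1 = 0.01773 h⁻¹
e^(−kτ) = e^(−0.01773 × 24.3) = 0.6500
Accumulation ratio R = 1 / (1 − e^(−kτ)) = 1 / (1 − 0.6500) = 2.857

2.86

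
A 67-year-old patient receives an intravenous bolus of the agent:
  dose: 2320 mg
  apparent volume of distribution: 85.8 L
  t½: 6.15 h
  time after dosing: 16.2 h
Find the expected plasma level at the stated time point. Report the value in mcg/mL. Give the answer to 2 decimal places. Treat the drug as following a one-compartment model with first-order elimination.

C₀ = Dose / Vd = 2320 / 85.8 = 27.04 mg/L
k = ln2 / t½ = 0.693147 / 6.15 = 0.1127 h⁻¹
C = C₀ · e^(−k·t) = 27.04 × e^(−0.1127 × 16.2)
  = 27.04 × 0.1611 = 4.356 mg/L
(4.356 mg/L = 4.356 mcg/mL)

4.36 mcg/mL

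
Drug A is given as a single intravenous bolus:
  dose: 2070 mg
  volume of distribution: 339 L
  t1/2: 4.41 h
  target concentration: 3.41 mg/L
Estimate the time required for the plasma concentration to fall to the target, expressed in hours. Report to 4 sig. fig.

C₀ = Dose / Vd = 2070 / 339 = 6.106 mg/L
k = ln2 / t½ = 0.693147 / 4.41 = 0.1572 h⁻¹
t = ln(C₀ / C) / k = ln(6.106 / 3.41) / 0.1572
  = ln(1.791) / 0.1572 = 0.5828 / 0.1572 = 3.707 h

3.707 h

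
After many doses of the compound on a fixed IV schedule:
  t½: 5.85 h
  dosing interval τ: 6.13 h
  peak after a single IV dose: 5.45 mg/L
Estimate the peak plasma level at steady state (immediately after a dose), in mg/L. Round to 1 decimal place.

k = ln2 / t½ = 0.693147 / 5.85 = 0.1185 h⁻¹
e^(−kτ) = e^(−0.1185 × 6.13) = 0.4836
Accumulation ratio R = 1 / (1 − e^(−kτ)) = 1 / (1 − 0.4836) = 1.936
Steady-state peak = C₀ × R = 5.45 × 1.936 = 10.55 mg/L

10.6 mg/L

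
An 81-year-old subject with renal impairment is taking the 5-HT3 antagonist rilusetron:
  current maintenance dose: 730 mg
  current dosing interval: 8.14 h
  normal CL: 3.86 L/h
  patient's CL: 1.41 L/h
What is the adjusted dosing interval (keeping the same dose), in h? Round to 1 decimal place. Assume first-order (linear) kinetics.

To keep the same average steady-state level, dosing rate must scale with clearance.
CL ratio = 1.41 / 3.86 = 0.3653
New interval (same dose) = 8.14 / 0.3653 = 22.28 h

22.3 h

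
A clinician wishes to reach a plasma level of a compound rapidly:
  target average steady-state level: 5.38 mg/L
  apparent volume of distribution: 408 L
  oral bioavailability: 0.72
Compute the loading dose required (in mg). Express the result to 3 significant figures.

3050 mg

LD = Css × Vd / F = 5.38 × 408 / 0.72 = 3049 mg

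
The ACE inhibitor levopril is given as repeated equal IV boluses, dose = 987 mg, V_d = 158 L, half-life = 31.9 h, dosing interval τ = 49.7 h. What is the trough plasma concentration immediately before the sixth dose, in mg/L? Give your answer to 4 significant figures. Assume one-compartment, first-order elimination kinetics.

C₀ per dose = Dose / Vd = 987 / 158 = 6.247 mg/L
k = ln2 / t½ = 0.693147 / 31.9 = 0.02173 h⁻¹
Fraction remaining after one interval: r = e^(−kτ) = e^(−0.02173 × 49.7) = 0.3396
Before dose 6, 5 doses have been given (aged 1τ, 2τ, 3τ, 4τ, 5τ).
C_trough = C₀ × (r + r² + … + r^5) = C₀ × r(1−r^5)/(1−r)
        = 6.247 × 0.3396 × (1 − 0.004517) / (1 − 0.3396) = 3.198 mg/L

3.198 mg/L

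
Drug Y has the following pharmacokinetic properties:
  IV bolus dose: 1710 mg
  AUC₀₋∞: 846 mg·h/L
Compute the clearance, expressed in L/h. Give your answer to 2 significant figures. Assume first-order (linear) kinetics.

2.0 L/h

CL = Dose / AUC = 1710 / 846 = 2.021 L/h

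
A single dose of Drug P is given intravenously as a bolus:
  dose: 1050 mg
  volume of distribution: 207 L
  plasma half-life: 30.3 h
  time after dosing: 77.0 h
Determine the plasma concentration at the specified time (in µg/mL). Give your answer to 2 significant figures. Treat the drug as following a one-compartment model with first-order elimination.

0.87 µg/mL

C₀ = Dose / Vd = 1050 / 207 = 5.072 mg/L
k = ln2 / t½ = 0.693147 / 30.3 = 0.02288 h⁻¹
C = C₀ · e^(−k·t) = 5.072 × e^(−0.02288 × 77.0)
  = 5.072 × 0.1717 = 0.8709 mg/L
(0.8709 mg/L = 0.8709 µg/mL)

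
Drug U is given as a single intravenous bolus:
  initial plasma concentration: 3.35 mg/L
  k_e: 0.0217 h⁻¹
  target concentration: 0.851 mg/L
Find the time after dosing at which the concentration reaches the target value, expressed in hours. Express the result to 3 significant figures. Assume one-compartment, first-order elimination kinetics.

t = ln(C₀ / C) / k = ln(3.350 / 0.851) / 0.02170
  = ln(3.937) / 0.02170 = 1.370 / 0.02170 = 63.13 h

63.1 h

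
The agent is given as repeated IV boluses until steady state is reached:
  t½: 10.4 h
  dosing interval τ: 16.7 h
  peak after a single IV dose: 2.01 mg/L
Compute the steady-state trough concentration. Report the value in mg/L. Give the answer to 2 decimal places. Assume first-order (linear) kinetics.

k = ln2 / t½ = 0.693147 / 10.4 = 0.06665 h⁻¹
e^(−kτ) = e^(−0.06665 × 16.7) = 0.3286
Accumulation ratio R = 1 / (1 − e^(−kτ)) = 1 / (1 − 0.3286) = 1.489
Steady-state trough = C₀ × R × e^(−kτ) = 2.01 × 1.489 × 0.3286 = 0.9835 mg/L

0.98 mg/L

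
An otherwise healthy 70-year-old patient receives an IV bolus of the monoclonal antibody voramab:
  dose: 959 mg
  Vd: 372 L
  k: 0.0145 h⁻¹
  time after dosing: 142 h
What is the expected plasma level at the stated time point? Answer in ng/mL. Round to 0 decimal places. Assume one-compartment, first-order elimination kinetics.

329 ng/mL

C₀ = Dose / Vd = 959.0 / 372 = 2.578 mg/L
C = C₀ · e^(−k·t) = 2.578 × e^(−0.01450 × 142)
  = 2.578 × 0.1276 = 0.3290 mg/L
Convert: 0.3290 mg/L × 1000 = 329.0 ng/mL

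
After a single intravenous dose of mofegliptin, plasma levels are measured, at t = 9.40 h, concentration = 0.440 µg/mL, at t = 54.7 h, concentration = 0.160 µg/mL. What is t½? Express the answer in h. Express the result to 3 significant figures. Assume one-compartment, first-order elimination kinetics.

k = ln(C₁/C₂) / (t₂ − t₁) = ln(0.440/0.160) / (54.7 − 9.40)
  = 1.012 / 45.30 = 0.02234 h⁻¹
t½ = ln2 / k = 0.693147 / 0.02234 = 31.03 h

31.0 h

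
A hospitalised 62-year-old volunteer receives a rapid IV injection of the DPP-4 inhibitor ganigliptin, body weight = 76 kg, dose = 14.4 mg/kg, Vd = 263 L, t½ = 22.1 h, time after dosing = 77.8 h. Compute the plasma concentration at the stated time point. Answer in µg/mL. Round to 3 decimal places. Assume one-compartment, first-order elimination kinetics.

0.363 µg/mL

Total dose = 14.4 × 76 = 1094 mg
C₀ = Dose / Vd = 1094 / 263 = 4.160 mg/L
k = ln2 / t½ = 0.693147 / 22.1 = 0.03136 h⁻¹
C = C₀ · e^(−k·t) = 4.160 × e^(−0.03136 × 77.8)
  = 4.160 × 0.08718 = 0.3627 mg/L
(0.3627 mg/L = 0.3627 µg/mL)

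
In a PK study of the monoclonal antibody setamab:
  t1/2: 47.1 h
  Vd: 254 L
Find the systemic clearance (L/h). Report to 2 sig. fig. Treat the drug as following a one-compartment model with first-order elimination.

3.7 L/h

k = ln2 / t½ = 0.693147 / 47.1 = 0.01472 h⁻¹
CL = k × Vd = 0.01472 × 254 = 3.739 L/h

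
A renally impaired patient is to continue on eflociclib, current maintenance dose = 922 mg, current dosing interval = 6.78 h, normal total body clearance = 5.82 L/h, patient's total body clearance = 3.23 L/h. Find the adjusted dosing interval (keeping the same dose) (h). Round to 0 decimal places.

To keep the same average steady-state level, dosing rate must scale with clearance.
CL ratio = 3.23 / 5.82 = 0.5550
New interval (same dose) = 6.78 / 0.5550 = 12.22 h

12 h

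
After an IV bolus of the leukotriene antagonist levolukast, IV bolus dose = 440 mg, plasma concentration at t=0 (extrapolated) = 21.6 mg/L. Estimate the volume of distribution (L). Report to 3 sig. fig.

Vd = Dose / C₀ = 440.0 / 21.6 = 20.37 L

20.4 L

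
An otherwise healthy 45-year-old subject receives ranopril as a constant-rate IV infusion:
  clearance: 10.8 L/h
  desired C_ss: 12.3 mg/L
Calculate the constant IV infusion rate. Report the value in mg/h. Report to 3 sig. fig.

At steady state, infusion rate R₀ = Css × CL = 12.3 × 10.80 = 132.8 mg/h

133 mg/h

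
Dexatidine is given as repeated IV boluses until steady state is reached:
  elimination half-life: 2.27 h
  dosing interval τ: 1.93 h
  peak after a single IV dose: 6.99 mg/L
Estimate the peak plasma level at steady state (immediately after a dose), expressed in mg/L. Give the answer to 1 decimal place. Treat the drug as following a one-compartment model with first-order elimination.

15.7 mg/L

k = ln2 / t½ = 0.693147 / 2.27 = 0.3054 h⁻¹
e^(−kτ) = e^(−0.3054 × 1.93) = 0.5546
Accumulation ratio R = 1 / (1 − e^(−kτ)) = 1 / (1 − 0.5546) = 2.245
Steady-state peak = C₀ × R = 6.99 × 2.245 = 15.69 mg/L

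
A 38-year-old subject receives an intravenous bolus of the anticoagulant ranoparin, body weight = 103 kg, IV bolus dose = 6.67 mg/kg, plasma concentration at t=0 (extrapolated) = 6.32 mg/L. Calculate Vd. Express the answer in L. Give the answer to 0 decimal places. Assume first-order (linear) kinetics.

109 L

Dose = 6.67 × 103 = 687.0 mg
Vd = Dose / C₀ = 687.0 / 6.32 = 108.7 L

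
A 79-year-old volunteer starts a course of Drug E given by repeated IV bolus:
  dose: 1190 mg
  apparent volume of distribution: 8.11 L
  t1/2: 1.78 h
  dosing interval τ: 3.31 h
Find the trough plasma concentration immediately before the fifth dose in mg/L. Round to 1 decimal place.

C₀ per dose = Dose / Vd = 1190 / 8.11 = 146.7 mg/L
k = ln2 / t½ = 0.693147 / 1.78 = 0.3894 h⁻¹
Fraction remaining after one interval: r = e^(−kτ) = e^(−0.3894 × 3.31) = 0.2756
Before dose 5, 4 doses have been given (aged 1τ, 2τ, 3τ, 4τ).
C_trough = C₀ × (r + r² + … + r^4) = C₀ × r(1−r^4)/(1−r)
        = 146.7 × 0.2756 × (1 − 0.005769) / (1 − 0.2756) = 55.49 mg/L

55.5 mg/L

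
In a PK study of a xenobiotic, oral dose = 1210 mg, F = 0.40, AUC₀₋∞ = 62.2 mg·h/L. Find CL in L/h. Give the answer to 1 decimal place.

7.8 L/h

CL = F·Dose / AUC = 0.40 × 1210 / 62.2 = 7.781 L/h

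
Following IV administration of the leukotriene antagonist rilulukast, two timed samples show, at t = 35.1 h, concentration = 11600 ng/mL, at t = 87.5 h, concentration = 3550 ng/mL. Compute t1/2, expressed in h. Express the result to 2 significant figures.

k = ln(C₁/C₂) / (t₂ − t₁) = ln(11600/3550) / (87.5 − 35.1)
  = 1.184 / 52.40 = 0.02260 h⁻¹
t½ = ln2 / k = 0.693147 / 0.02260 = 30.67 h

31 h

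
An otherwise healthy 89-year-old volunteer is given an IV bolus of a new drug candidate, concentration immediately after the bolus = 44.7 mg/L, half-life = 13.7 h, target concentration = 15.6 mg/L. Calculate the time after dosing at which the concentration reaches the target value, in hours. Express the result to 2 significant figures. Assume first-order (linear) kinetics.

k = ln2 / t½ = 0.693147 / 13.7 = 0.05059 h⁻¹
t = ln(C₀ / C) / k = ln(44.70 / 15.6) / 0.05059
  = ln(2.865) / 0.05059 = 1.053 / 0.05059 = 20.81 h

21 h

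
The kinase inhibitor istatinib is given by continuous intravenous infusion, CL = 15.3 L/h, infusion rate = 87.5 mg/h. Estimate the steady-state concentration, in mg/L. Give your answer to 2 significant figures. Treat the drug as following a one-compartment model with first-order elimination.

5.7 mg/L

At steady state Css = R₀ / CL = 87.5 / 15.30 = 5.719 mg/L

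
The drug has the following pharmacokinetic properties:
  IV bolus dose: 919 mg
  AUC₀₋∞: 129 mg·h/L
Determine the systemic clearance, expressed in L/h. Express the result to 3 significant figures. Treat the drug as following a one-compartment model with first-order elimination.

7.12 L/h

CL = Dose / AUC = 919 / 129 = 7.124 L/h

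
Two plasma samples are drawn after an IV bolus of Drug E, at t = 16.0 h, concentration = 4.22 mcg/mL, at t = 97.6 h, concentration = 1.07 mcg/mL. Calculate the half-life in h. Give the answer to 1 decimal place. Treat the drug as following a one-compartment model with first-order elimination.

41.2 h

k = ln(C₁/C₂) / (t₂ − t₁) = ln(4.22/1.07) / (97.6 − 16.0)
  = 1.372 / 81.60 = 0.01681 h⁻¹
t½ = ln2 / k = 0.693147 / 0.01681 = 41.23 h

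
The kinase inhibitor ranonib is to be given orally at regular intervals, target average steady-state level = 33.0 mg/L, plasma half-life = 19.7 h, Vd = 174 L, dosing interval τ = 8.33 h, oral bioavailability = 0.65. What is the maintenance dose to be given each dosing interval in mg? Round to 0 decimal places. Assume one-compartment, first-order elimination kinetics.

2589 mg

k = ln2 / t½ = 0.693147 / 19.7 = 0.03519 h⁻¹
CL = k × Vd = 0.03519 × 174 = 6.123 L/h
At steady state, F × (Dose/τ) = Css × CL.
Dose = Css × CL × τ / F = 33.0 × 6.123 × 8.33 / 0.65 = 2589 mg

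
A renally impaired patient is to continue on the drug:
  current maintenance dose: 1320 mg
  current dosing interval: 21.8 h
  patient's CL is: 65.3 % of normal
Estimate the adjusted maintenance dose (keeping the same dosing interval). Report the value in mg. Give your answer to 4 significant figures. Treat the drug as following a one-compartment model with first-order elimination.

862.0 mg

To keep the same average steady-state level, dosing rate must scale with clearance.
CL ratio = 65.3 / 100 = 0.6530
New dose (same interval) = 1320 × 0.6530 = 862.0 mg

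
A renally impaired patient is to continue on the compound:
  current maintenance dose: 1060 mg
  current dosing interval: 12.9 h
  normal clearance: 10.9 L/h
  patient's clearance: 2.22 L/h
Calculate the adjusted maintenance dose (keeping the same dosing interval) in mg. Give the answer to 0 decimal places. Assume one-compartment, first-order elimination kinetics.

To keep the same average steady-state level, dosing rate must scale with clearance.
CL ratio = 2.22 / 10.9 = 0.2037
New dose (same interval) = 1060 × 0.2037 = 215.9 mg

216 mg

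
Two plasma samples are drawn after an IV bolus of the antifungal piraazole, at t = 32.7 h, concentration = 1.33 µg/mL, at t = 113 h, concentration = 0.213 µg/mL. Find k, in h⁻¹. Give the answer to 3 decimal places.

k = ln(C₁/C₂) / (t₂ − t₁) = ln(1.33/0.213) / (113 − 32.7)
  = 1.832 / 80.30 = 0.02281 h⁻¹

0.023 h⁻¹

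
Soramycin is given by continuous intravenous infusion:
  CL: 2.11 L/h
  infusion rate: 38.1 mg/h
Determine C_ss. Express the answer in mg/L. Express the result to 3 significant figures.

18.1 mg/L

At steady state Css = R₀ / CL = 38.1 / 2.110 = 18.06 mg/L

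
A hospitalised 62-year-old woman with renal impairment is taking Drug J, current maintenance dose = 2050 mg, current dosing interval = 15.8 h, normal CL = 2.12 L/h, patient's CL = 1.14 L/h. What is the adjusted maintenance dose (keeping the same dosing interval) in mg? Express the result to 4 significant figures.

1102 mg

To keep the same average steady-state level, dosing rate must scale with clearance.
CL ratio = 1.14 / 2.12 = 0.5377
New dose (same interval) = 2050 × 0.5377 = 1102 mg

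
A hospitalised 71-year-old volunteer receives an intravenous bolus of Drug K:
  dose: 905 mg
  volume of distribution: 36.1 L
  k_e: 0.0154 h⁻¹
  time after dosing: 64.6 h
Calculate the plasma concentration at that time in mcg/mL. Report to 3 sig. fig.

9.27 mcg/mL

C₀ = Dose / Vd = 905.0 / 36.1 = 25.07 mg/L
C = C₀ · e^(−k·t) = 25.07 × e^(−0.01540 × 64.6)
  = 25.07 × 0.3698 = 9.271 mg/L
(9.271 mg/L = 9.271 mcg/mL)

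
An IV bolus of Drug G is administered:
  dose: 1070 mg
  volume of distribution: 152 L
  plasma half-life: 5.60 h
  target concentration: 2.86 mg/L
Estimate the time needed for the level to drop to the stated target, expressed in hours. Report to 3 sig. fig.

7.28 h

C₀ = Dose / Vd = 1070 / 152 = 7.039 mg/L
k = ln2 / t½ = 0.693147 / 5.60 = 0.1238 h⁻¹
t = ln(C₀ / C) / k = ln(7.039 / 2.86) / 0.1238
  = ln(2.461) / 0.1238 = 0.9006 / 0.1238 = 7.275 h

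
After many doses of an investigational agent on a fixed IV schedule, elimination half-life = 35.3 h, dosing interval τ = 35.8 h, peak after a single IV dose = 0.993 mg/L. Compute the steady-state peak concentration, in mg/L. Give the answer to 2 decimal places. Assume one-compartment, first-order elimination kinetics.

1.97 mg/L

k = ln2 / t½ = 0.693147 / 35.3 = 0.01964 h⁻¹
e^(−kτ) = e^(−0.01964 × 35.8) = 0.4950
Accumulation ratio R = 1 / (1 − e^(−kτ)) = 1 / (1 − 0.4950) = 1.980
Steady-state peak = C₀ × R = 0.993 × 1.980 = 1.966 mg/L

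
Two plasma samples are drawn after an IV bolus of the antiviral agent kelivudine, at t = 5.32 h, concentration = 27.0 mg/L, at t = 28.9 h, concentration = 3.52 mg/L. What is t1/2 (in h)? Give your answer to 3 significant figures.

8.02 h

k = ln(C₁/C₂) / (t₂ − t₁) = ln(27.0/3.52) / (28.9 − 5.32)
  = 2.037 / 23.58 = 0.08639 h⁻¹
t½ = ln2 / k = 0.693147 / 0.08639 = 8.023 h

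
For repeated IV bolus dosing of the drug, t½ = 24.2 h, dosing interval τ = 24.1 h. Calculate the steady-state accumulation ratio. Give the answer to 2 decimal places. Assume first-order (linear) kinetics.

k = ln2 / t½ = 0.693147 / 24.2 = 0.02864 h⁻¹
e^(−kτ) = e^(−0.02864 × 24.1) = 0.5015
Accumulation ratio R = 1 / (1 − e^(−kτ)) = 1 / (1 − 0.5015) = 2.006

2.01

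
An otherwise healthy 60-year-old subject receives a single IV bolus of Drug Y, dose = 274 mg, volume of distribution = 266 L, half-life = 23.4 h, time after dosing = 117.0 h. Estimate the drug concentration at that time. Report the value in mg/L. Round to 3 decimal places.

C₀ = Dose / Vd = 274.0 / 266 = 1.030 mg/L
k = ln2 / t½ = 0.693147 / 23.4 = 0.02962 h⁻¹
t / t½ = 117.0 / 23.4 = 5 half-lives
C = C₀ × (1/2)^5 = 1.030 × 0.03125 = 0.03219 mg/L

0.032 mg/L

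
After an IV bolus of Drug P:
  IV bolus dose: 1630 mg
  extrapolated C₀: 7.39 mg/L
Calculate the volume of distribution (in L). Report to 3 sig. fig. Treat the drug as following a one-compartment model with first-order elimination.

Vd = Dose / C₀ = 1630 / 7.39 = 220.6 L

221 L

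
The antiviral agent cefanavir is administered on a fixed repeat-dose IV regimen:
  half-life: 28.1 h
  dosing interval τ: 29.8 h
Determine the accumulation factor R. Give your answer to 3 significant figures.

1.92

k = ln2 / t½ = 0.693147 / 28.1 = 0.02467 h⁻¹
e^(−kτ) = e^(−0.02467 × 29.8) = 0.4794
Accumulation ratio R = 1 / (1 − e^(−kτ)) = 1 / (1 − 0.4794) = 1.921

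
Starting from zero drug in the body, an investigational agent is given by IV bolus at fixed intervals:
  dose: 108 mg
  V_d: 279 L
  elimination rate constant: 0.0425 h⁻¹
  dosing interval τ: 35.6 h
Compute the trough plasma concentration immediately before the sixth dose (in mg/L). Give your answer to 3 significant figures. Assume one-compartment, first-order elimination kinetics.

0.109 mg/L

C₀ per dose = Dose / Vd = 108 / 279 = 0.3871 mg/L
Fraction remaining after one interval: r = e^(−kτ) = e^(−0.04250 × 35.6) = 0.2202
Before dose 6, 5 doses have been given (aged 1τ, 2τ, 3τ, 4τ, 5τ).
C_trough = C₀ × (r + r² + … + r^5) = C₀ × r(1−r^5)/(1−r)
        = 0.3871 × 0.2202 × (1 − 0.0005177) / (1 − 0.2202) = 0.1093 mg/L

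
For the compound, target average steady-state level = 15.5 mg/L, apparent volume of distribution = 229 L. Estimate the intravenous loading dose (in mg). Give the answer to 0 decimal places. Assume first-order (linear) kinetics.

3550 mg

LD = Css × Vd = 15.5 × 229 = 3550 mg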